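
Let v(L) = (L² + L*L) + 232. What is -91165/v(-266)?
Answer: -91165/141744 ≈ -0.64317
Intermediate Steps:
v(L) = 232 + 2*L² (v(L) = (L² + L²) + 232 = 2*L² + 232 = 232 + 2*L²)
-91165/v(-266) = -91165/(232 + 2*(-266)²) = -91165/(232 + 2*70756) = -91165/(232 + 141512) = -91165/141744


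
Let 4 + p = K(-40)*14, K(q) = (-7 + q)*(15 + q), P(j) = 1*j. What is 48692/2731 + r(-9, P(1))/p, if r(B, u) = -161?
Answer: 800348941/44914026 ≈ 17.820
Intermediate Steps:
P(j) = j
p = 16446 (p = -4 + (-105 + (-40)² + 8*(-40))*14 = -4 + (-105 + 1600 - 320)*14 = -4 + 1175*14 = -4 + 16450 = 16446)
48692/2731 + r(-9, P(1))/p = 48692/2731 - 161/16446 = 800348941/44914026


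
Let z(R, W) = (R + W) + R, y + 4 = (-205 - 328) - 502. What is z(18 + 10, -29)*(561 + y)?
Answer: -12906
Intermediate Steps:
y = -1039 (y = -4 + ((-205 - 328) - 502) = -4 + (-533 - 502) = -4 - 1035 = -1039)
z(R, W) = W + 2*R
z(18 + 10, -29)*(561 + y) = (-29 + 2*(18 + 10))*(561 - 1039) = (-29 + 2*28)*(-478) = (-29 + 56)*(-478) = 27*(-478) = -12906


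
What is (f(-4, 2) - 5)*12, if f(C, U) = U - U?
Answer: -60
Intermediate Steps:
f(C, U) = 0
(f(-4, 2) - 5)*12 = (0 - 5)*12 = -5*12 = -60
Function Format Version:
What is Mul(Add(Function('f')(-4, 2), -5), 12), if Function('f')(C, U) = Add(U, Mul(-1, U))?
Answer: -60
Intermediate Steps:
Function('f')(C, U) = 0
Mul(Add(Function('f')(-4, 2), -5), 12) = Mul(Add(0, -5), 12) = Mul(-5, 12) = -60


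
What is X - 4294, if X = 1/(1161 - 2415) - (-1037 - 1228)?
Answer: -2544367/1254 ≈ -2029.0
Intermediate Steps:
X = 2840309/1254 (X = 1/(-1254) - 1*(-2265) = -1/1254 + 2265 = 2840309/1254 ≈ 2265.0)
X - 4294 = 2840309/1254 - 4294 = -2544367/1254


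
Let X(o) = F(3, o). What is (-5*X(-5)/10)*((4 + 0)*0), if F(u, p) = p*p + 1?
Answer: 0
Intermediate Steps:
F(u, p) = 1 + p**2 (F(u, p) = p**2 + 1 = 1 + p**2)
X(o) = 1 + o**2
(-5*X(-5)/10)*((4 + 0)*0) = (-5*(1 + (-5)**2)/10)*((4 + 0)*0) = (-5*(1 + 25)/10)*(4*0) = -130/10*0 = -5*13/5*0 = -13*0 = 0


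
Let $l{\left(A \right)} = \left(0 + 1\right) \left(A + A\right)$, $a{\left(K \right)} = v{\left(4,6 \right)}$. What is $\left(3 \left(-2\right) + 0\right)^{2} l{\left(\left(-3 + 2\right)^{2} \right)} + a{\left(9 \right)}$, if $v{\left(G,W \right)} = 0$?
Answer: $72$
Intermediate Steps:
$a{\left(K \right)} = 0$
$l{\left(A \right)} = 2 A$ ($l{\left(A \right)} = 1 \cdot 2 A = 2 A$)
$\left(3 \left(-2\right) + 0\right)^{2} l{\left(\left(-3 + 2\right)^{2} \right)} + a{\left(9 \right)} = \left(3 \left(-2\right) + 0\right)^{2} \cdot 2 \left(-3 + 2\right)^{2} + 0 = \left(-6 + 0\right)^{2} \cdot 2 \left(-1\right)^{2} + 0 = \left(-6\right)^{2} \cdot 2 \cdot 1 + 0 = 36 \cdot 2 + 0 = 72 + 0 = 72$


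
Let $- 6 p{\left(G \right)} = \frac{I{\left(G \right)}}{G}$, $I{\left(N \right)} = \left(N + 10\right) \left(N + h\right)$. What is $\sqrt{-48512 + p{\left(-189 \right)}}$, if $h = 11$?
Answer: $\frac{i \sqrt{192432611}}{63} \approx 220.19 i$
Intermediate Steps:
$I{\left(N \right)} = \left(10 + N\right) \left(11 + N\right)$ ($I{\left(N \right)} = \left(N + 10\right) \left(N + 11\right) = \left(10 + N\right) \left(11 + N\right)$)
$p{\left(G \right)} = - \frac{110 + G^{2} + 21 G}{6 G}$ ($p{\left(G \right)} = - \frac{\left(110 + G^{2} + 21 G\right) \frac{1}{G}}{6} = - \frac{\frac{1}{G} \left(110 + G^{2} + 21 G\right)}{6} = - \frac{110 + G^{2} + 21 G}{6 G}$)
$\sqrt{-48512 + p{\left(-189 \right)}} = \sqrt{-48512 + \frac{-110 - \left(-189\right)^{2} - -3969}{6 \left(-189\right)}} = \sqrt{-48512 + \frac{1}{6} \left(- \frac{1}{189}\right) \left(-110 - 35721 + 3969\right)} = \sqrt{-48512 + \frac{1}{6} \left(- \frac{1}{189}\right) \left(-31862\right)} = \sqrt{-48512 + \frac{15931}{567}} = \sqrt{- \frac{27490373}{567}} = \frac{i \sqrt{192432611}}{63}$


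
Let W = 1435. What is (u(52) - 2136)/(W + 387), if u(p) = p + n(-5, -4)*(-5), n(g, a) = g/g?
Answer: -2089/1822 ≈ -1.1465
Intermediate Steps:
n(g, a) = 1
u(p) = -5 + p (u(p) = p + 1*(-5) = p - 5 = -5 + p)
(u(52) - 2136)/(W + 387) = ((-5 + 52) - 2136)/(1435 + 387) = (47 - 2136)/1822 = -2089*1/1822 = -2089/1822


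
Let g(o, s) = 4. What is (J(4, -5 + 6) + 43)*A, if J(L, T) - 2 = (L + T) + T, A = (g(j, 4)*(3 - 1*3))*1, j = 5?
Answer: 0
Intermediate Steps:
A = 0 (A = (4*(3 - 1*3))*1 = (4*(3 - 3))*1 = (4*0)*1 = 0*1 = 0)
J(L, T) = 2 + L + 2*T (J(L, T) = 2 + ((L + T) + T) = 2 + (L + 2*T) = 2 + L + 2*T)
(J(4, -5 + 6) + 43)*A = ((2 + 4 + 2*(-5 + 6)) + 43)*0 = ((2 + 4 + 2*1) + 43)*0 = ((2 + 4 + 2) + 43)*0 = (8 + 43)*0 = 51*0 = 0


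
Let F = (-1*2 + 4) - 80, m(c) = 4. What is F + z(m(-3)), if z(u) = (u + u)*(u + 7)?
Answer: 10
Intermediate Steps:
z(u) = 2*u*(7 + u) (z(u) = (2*u)*(7 + u) = 2*u*(7 + u))
F = -78 (F = (-2 + 4) - 80 = 2 - 80 = -78)
F + z(m(-3)) = -78 + 2*4*(7 + 4) = -78 + 2*4*11 = -78 + 88 = 10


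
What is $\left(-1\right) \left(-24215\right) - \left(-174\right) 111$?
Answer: $43529$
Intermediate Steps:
$\left(-1\right) \left(-24215\right) - \left(-174\right) 111 = 24215 - -19314 = 24215 + 19314 = 43529$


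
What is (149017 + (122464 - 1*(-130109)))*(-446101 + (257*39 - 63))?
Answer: -175149864190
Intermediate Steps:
(149017 + (122464 - 1*(-130109)))*(-446101 + (257*39 - 63)) = (149017 + (122464 + 130109))*(-446101 + (10023 - 63)) = (149017 + 252573)*(-446101 + 9960) = 401590*(-436141) = -175149864190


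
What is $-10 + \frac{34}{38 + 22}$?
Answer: $- \frac{283}{30} \approx -9.4333$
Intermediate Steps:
$-10 + \frac{34}{38 + 22} = -10 + \frac{34}{60} = -10 + 34 \cdot \frac{1}{60} = -10 + \frac{17}{30} = - \frac{283}{30}$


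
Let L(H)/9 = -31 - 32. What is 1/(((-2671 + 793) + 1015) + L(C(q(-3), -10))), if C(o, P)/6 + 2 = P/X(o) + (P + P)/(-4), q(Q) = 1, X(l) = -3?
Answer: -1/1430 ≈ -0.00069930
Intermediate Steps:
C(o, P) = -12 - 5*P (C(o, P) = -12 + 6*(P/(-3) + (P + P)/(-4)) = -12 + 6*(P*(-⅓) + (2*P)*(-¼)) = -12 + 6*(-P/3 - P/2) = -12 + 6*(-5*P/6) = -12 - 5*P)
L(H) = -567 (L(H) = 9*(-31 - 32) = 9*(-63) = -567)
1/(((-2671 + 793) + 1015) + L(C(q(-3), -10))) = 1/(((-2671 + 793) + 1015) - 567) = 1/((-1878 + 1015) - 567) = 1/(-863 - 567) = 1/(-1430) = -1/1430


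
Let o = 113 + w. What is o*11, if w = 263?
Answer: 4136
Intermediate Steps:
o = 376 (o = 113 + 263 = 376)
o*11 = 376*11 = 4136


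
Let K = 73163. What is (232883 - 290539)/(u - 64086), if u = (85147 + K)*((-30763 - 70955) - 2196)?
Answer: 28828/8225344713 ≈ 3.5048e-6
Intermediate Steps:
u = -16450625340 (u = (85147 + 73163)*((-30763 - 70955) - 2196) = 158310*(-101718 - 2196) = 158310*(-103914) = -16450625340)
(232883 - 290539)/(u - 64086) = (232883 - 290539)/(-16450625340 - 64086) = -57656/(-16450689426) = -57656*(-1/16450689426) = 28828/8225344713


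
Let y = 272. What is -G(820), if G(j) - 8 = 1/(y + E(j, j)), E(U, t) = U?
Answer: -8737/1092 ≈ -8.0009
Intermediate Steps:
G(j) = 8 + 1/(272 + j)
-G(820) = -(2177 + 8*820)/(272 + 820) = -(2177 + 6560)/1092 = -8737/1092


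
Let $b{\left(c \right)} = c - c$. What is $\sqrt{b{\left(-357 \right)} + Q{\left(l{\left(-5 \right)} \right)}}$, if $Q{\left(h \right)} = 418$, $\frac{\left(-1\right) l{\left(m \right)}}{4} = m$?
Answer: $\sqrt{418} \approx 20.445$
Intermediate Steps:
$b{\left(c \right)} = 0$
$l{\left(m \right)} = - 4 m$
$\sqrt{b{\left(-357 \right)} + Q{\left(l{\left(-5 \right)} \right)}} = \sqrt{0 + 418} = \sqrt{418}$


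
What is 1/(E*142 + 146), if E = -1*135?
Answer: -1/19024 ≈ -5.2565e-5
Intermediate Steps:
E = -135
1/(E*142 + 146) = 1/(-135*142 + 146) = 1/(-19170 + 146) = 1/(-19024) = -1/19024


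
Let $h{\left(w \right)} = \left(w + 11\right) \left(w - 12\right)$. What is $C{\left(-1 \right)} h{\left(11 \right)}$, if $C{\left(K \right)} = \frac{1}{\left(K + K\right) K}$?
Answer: $-11$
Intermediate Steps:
$C{\left(K \right)} = \frac{1}{2 K^{2}}$ ($C{\left(K \right)} = \frac{1}{2 K K} = \frac{\frac{1}{2} \frac{1}{K}}{K} = \frac{1}{2 K^{2}}$)
$h{\left(w \right)} = \left(-12 + w\right) \left(11 + w\right)$ ($h{\left(w \right)} = \left(11 + w\right) \left(-12 + w\right) = \left(-12 + w\right) \left(11 + w\right)$)
$C{\left(-1 \right)} h{\left(11 \right)} = \frac{1}{2 \cdot 1} \left(-132 + 11^{2} - 11\right) = \frac{1}{2} \cdot 1 \left(-132 + 121 - 11\right) = \frac{1}{2} \left(-22\right) = -11$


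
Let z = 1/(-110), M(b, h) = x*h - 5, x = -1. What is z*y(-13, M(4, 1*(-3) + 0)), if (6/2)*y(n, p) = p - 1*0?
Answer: 1/165 ≈ 0.0060606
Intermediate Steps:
M(b, h) = -5 - h (M(b, h) = -h - 5 = -5 - h)
z = -1/110 ≈ -0.0090909
y(n, p) = p/3 (y(n, p) = (p - 1*0)/3 = (p + 0)/3 = p/3)
z*y(-13, M(4, 1*(-3) + 0)) = -(-5 - (1*(-3) + 0))/330 = -(-5 - (-3 + 0))/330 = -(-5 - 1*(-3))/330 = -(-5 + 3)/330 = -(-2)/330 = -1/110*(-⅔) = 1/165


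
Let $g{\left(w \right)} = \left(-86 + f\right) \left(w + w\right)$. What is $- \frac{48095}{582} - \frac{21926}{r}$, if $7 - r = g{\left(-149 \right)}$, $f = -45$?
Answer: $- \frac{1864435013}{22716042} \approx -82.076$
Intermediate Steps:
$g{\left(w \right)} = - 262 w$ ($g{\left(w \right)} = \left(-86 - 45\right) \left(w + w\right) = - 131 \cdot 2 w = - 262 w$)
$r = -39031$ ($r = 7 - \left(-262\right) \left(-149\right) = 7 - 39038 = -39031$)
$- \frac{48095}{582} - \frac{21926}{r} = - \frac{48095}{582} - \frac{21926}{-39031} = \left(-48095\right) \frac{1}{582} - - \frac{21926}{39031} = - \frac{48095}{582} + \frac{21926}{39031} = - \frac{1864435013}{22716042}$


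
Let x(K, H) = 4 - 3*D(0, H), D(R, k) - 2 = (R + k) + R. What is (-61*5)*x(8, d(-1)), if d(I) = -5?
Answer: -3965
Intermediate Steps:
D(R, k) = 2 + k + 2*R (D(R, k) = 2 + ((R + k) + R) = 2 + (k + 2*R) = 2 + k + 2*R)
x(K, H) = -2 - 3*H (x(K, H) = 4 - 3*(2 + H + 2*0) = 4 - 3*(2 + H + 0) = 4 - 3*(2 + H) = 4 + (-6 - 3*H) = -2 - 3*H)
(-61*5)*x(8, d(-1)) = (-61*5)*(-2 - 3*(-5)) = -305*(-2 + 15) = -305*13 = -3965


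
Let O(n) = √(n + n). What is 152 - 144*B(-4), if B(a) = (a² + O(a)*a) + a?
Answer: -1576 + 1152*I*√2 ≈ -1576.0 + 1629.2*I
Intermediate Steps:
O(n) = √2*√n (O(n) = √(2*n) = √2*√n)
B(a) = a + a² + √2*a^(3/2) (B(a) = (a² + (√2*√a)*a) + a = (a² + √2*a^(3/2)) + a = a + a² + √2*a^(3/2))
152 - 144*B(-4) = 152 - (-576)*(1 - 4 + √2*√(-4)) = 152 - (-576)*(1 - 4 + √2*(2*I)) = 152 - (-576)*(1 - 4 + 2*I*√2) = 152 - (-576)*(-3 + 2*I*√2) = 152 - 144*(12 - 8*I*√2) = 152 + (-1728 + 1152*I*√2) = -1576 + 1152*I*√2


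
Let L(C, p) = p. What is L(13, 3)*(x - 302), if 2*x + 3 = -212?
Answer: -2457/2 ≈ -1228.5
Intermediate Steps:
x = -215/2 (x = -3/2 + (½)*(-212) = -3/2 - 106 = -215/2 ≈ -107.50)
L(13, 3)*(x - 302) = 3*(-215/2 - 302) = 3*(-819/2) = -2457/2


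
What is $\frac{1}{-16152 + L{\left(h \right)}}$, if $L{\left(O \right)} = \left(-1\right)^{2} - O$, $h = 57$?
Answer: $- \frac{1}{16208} \approx -6.1698 \cdot 10^{-5}$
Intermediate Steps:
$L{\left(O \right)} = 1 - O$
$\frac{1}{-16152 + L{\left(h \right)}} = \frac{1}{-16152 + \left(1 - 57\right)} = \frac{1}{-16152 - 56} = \frac{1}{-16208} = - \frac{1}{16208}$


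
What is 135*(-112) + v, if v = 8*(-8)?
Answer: -15184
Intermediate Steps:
v = -64
135*(-112) + v = 135*(-112) - 64 = -15120 - 64 = -15184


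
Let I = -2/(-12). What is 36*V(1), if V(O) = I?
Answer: 6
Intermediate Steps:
I = ⅙ (I = -2*(-1/12) = ⅙ ≈ 0.16667)
V(O) = ⅙
36*V(1) = 36*(⅙) = 6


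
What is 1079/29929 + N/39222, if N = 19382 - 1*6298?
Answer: 216955787/586937619 ≈ 0.36964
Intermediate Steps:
N = 13084 (N = 19382 - 6298 = 13084)
1079/29929 + N/39222 = 1079/29929 + 13084/39222 = 1079*(1/29929) + 13084*(1/39222) = 1079/29929 + 6542/19611 = 216955787/586937619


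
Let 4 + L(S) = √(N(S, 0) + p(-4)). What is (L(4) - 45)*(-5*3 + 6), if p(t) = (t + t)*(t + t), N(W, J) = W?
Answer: 441 - 18*√17 ≈ 366.78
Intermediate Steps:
p(t) = 4*t² (p(t) = (2*t)*(2*t) = 4*t²)
L(S) = -4 + √(64 + S) (L(S) = -4 + √(S + 4*(-4)²) = -4 + √(S + 4*16) = -4 + √(S + 64) = -4 + √(64 + S))
(L(4) - 45)*(-5*3 + 6) = ((-4 + √(64 + 4)) - 45)*(-5*3 + 6) = ((-4 + √68) - 45)*(-15 + 6) = ((-4 + 2*√17) - 45)*(-9) = (-49 + 2*√17)*(-9) = 441 - 18*√17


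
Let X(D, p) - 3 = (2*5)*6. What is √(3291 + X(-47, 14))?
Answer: √3354 ≈ 57.914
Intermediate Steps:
X(D, p) = 63 (X(D, p) = 3 + (2*5)*6 = 3 + 10*6 = 3 + 60 = 63)
√(3291 + X(-47, 14)) = √(3291 + 63) = √3354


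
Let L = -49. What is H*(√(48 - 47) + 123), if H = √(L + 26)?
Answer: 124*I*√23 ≈ 594.68*I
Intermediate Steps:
H = I*√23 (H = √(-49 + 26) = √(-23) = I*√23 ≈ 4.7958*I)
H*(√(48 - 47) + 123) = (I*√23)*(√(48 - 47) + 123) = (I*√23)*(√1 + 123) = (I*√23)*(1 + 123) = (I*√23)*124 = 124*I*√23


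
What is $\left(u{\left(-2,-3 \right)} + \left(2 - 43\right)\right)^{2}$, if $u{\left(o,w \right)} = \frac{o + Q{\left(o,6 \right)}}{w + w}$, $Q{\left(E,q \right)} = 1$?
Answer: $\frac{60025}{36} \approx 1667.4$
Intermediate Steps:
$u{\left(o,w \right)} = \frac{1 + o}{2 w}$ ($u{\left(o,w \right)} = \frac{o + 1}{w + w} = \frac{1 + o}{2 w}$)
$\left(u{\left(-2,-3 \right)} + \left(2 - 43\right)\right)^{2} = \left(\frac{1 - 2}{2 \left(-3\right)} + \left(2 - 43\right)\right)^{2} = \left(\frac{1}{2} \left(- \frac{1}{3}\right) \left(-1\right) - 41\right)^{2} = \left(\frac{1}{6} - 41\right)^{2} = \left(- \frac{245}{6}\right)^{2} = \frac{60025}{36}$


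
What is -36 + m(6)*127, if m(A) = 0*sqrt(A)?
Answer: -36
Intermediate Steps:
m(A) = 0
-36 + m(6)*127 = -36 + 0*127 = -36 + 0 = -36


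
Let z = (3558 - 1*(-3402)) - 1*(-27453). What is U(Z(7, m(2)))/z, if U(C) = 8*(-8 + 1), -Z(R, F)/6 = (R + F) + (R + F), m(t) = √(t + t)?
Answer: -56/34413 ≈ -0.0016273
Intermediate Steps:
m(t) = √2*√t (m(t) = √(2*t) = √2*√t)
Z(R, F) = -12*F - 12*R (Z(R, F) = -6*((R + F) + (R + F)) = -6*((F + R) + (F + R)) = -6*(2*F + 2*R) = -12*F - 12*R)
U(C) = -56 (U(C) = 8*(-7) = -56)
z = 34413 (z = (3558 + 3402) + 27453 = 6960 + 27453 = 34413)
U(Z(7, m(2)))/z = -56/34413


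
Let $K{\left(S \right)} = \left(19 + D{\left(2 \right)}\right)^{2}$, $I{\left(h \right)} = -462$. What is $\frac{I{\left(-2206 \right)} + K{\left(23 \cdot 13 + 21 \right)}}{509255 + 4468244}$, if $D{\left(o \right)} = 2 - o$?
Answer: $- \frac{101}{4977499} \approx -2.0291 \cdot 10^{-5}$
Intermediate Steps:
$K{\left(S \right)} = 361$ ($K{\left(S \right)} = \left(19 + \left(2 - 2\right)\right)^{2} = \left(19 + 0\right)^{2} = 19^{2} = 361$)
$\frac{I{\left(-2206 \right)} + K{\left(23 \cdot 13 + 21 \right)}}{509255 + 4468244} = \frac{-462 + 361}{509255 + 4468244} = - \frac{101}{4977499}$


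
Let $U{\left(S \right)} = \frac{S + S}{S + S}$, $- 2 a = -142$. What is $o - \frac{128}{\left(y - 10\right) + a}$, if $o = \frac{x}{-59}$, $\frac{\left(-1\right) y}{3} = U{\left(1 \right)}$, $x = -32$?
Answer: $- \frac{2848}{1711} \approx -1.6645$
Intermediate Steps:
$a = 71$ ($a = \left(- \frac{1}{2}\right) \left(-142\right) = 71$)
$U{\left(S \right)} = 1$ ($U{\left(S \right)} = \frac{2 S}{2 S} = 2 S \frac{1}{2 S} = 1$)
$y = -3$ ($y = \left(-3\right) 1 = -3$)
$o = \frac{32}{59}$ ($o = - \frac{32}{-59} = \left(-32\right) \left(- \frac{1}{59}\right) = \frac{32}{59} \approx 0.54237$)
$o - \frac{128}{\left(y - 10\right) + a} = \frac{32}{59} - \frac{128}{\left(-3 - 10\right) + 71} = \frac{32}{59} - \frac{128}{-13 + 71} = \frac{32}{59} - \frac{128}{58} = \frac{32}{59} - \frac{64}{29} = - \frac{2848}{1711}$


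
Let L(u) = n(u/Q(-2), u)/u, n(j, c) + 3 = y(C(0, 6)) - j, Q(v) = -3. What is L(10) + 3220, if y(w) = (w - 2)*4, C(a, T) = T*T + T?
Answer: 97081/30 ≈ 3236.0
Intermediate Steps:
C(a, T) = T + T**2 (C(a, T) = T**2 + T = T + T**2)
y(w) = -8 + 4*w (y(w) = (-2 + w)*4 = -8 + 4*w)
n(j, c) = 157 - j (n(j, c) = -3 + ((-8 + 4*(6*(1 + 6))) - j) = -3 + ((-8 + 4*(6*7)) - j) = -3 + ((-8 + 4*42) - j) = -3 + ((-8 + 168) - j) = -3 + (160 - j) = 157 - j)
L(u) = (157 + u/3)/u (L(u) = (157 - u/(-3))/u = (157 - u*(-1)/3)/u = (157 - (-1)*u/3)/u = (157 + u/3)/u)
L(10) + 3220 = (1/3)*(471 + 10)/10 + 3220 = (1/3)*(1/10)*481 + 3220 = 481/30 + 3220 = 97081/30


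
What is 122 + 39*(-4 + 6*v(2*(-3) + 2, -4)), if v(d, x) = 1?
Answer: 200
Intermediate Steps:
122 + 39*(-4 + 6*v(2*(-3) + 2, -4)) = 122 + 39*(-4 + 6*1) = 122 + 39*(-4 + 6) = 122 + 39*2 = 122 + 78 = 200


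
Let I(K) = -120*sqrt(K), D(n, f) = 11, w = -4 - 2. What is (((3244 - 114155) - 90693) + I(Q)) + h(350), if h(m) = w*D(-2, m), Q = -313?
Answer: -201670 - 120*I*sqrt(313) ≈ -2.0167e+5 - 2123.0*I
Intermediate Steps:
w = -6
h(m) = -66 (h(m) = -6*11 = -66)
(((3244 - 114155) - 90693) + I(Q)) + h(350) = (((3244 - 114155) - 90693) - 120*I*sqrt(313)) - 66 = ((-110911 - 90693) - 120*I*sqrt(313)) - 66 = (-201604 - 120*I*sqrt(313)) - 66 = -201670 - 120*I*sqrt(313)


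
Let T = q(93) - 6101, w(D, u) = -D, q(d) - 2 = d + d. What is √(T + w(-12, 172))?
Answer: I*√5901 ≈ 76.818*I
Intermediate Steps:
q(d) = 2 + 2*d (q(d) = 2 + (d + d) = 2 + 2*d)
T = -5913 (T = (2 + 2*93) - 6101 = (2 + 186) - 6101 = 188 - 6101 = -5913)
√(T + w(-12, 172)) = √(-5913 - 1*(-12)) = √(-5913 + 12) = √(-5901) = I*√5901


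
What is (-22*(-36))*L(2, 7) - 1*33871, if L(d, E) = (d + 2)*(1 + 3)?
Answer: -21199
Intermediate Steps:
L(d, E) = 8 + 4*d (L(d, E) = (2 + d)*4 = 8 + 4*d)
(-22*(-36))*L(2, 7) - 1*33871 = (-22*(-36))*(8 + 4*2) - 1*33871 = 792*(8 + 8) - 33871 = 792*16 - 33871 = 12672 - 33871 = -21199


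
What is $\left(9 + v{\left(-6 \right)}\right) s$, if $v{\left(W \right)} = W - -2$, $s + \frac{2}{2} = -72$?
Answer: $-365$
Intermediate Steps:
$s = -73$ ($s = -1 - 72 = -73$)
$v{\left(W \right)} = 2 + W$ ($v{\left(W \right)} = W + 2 = 2 + W$)
$\left(9 + v{\left(-6 \right)}\right) s = \left(9 + \left(2 - 6\right)\right) \left(-73\right) = \left(9 - 4\right) \left(-73\right) = 5 \left(-73\right) = -365$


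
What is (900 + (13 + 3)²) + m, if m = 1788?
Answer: 2944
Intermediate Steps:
(900 + (13 + 3)²) + m = (900 + (13 + 3)²) + 1788 = (900 + 16²) + 1788 = (900 + 256) + 1788 = 1156 + 1788 = 2944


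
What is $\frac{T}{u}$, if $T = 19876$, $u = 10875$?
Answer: $\frac{19876}{10875} \approx 1.8277$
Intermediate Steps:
$\frac{T}{u} = \frac{19876}{10875}$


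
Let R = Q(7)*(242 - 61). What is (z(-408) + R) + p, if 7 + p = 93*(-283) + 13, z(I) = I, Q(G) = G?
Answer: -25454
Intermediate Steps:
p = -26313 (p = -7 + (93*(-283) + 13) = -7 + (-26319 + 13) = -7 - 26306 = -26313)
R = 1267 (R = 7*(242 - 61) = 7*181 = 1267)
(z(-408) + R) + p = (-408 + 1267) - 26313 = 859 - 26313 = -25454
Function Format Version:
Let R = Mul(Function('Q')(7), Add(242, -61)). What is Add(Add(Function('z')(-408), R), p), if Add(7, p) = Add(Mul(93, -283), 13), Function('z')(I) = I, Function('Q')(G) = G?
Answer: -25454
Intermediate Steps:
p = -26313 (p = Add(-7, Add(Mul(93, -283), 13)) = Add(-7, Add(-26319, 13)) = Add(-7, -26306) = -26313)
R = 1267 (R = Mul(7, Add(242, -61)) = Mul(7, 181) = 1267)
Add(Add(Function('z')(-408), R), p) = Add(Add(-408, 1267), -26313) = Add(859, -26313) = -25454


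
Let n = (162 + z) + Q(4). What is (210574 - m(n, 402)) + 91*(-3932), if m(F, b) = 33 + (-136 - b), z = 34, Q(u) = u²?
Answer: -146733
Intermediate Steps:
n = 212 (n = (162 + 34) + 4² = 196 + 16 = 212)
m(F, b) = -103 - b
(210574 - m(n, 402)) + 91*(-3932) = (210574 - (-103 - 1*402)) + 91*(-3932) = (210574 - (-103 - 402)) - 357812 = (210574 - 1*(-505)) - 357812 = (210574 + 505) - 357812 = 211079 - 357812 = -146733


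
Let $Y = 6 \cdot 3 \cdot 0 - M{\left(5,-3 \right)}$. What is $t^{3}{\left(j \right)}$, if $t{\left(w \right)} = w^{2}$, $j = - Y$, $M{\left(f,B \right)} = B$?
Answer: $729$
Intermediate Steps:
$Y = 3$ ($Y = 6 \cdot 3 \cdot 0 - -3 = 18 \cdot 0 + 3 = 0 + 3 = 3$)
$j = -3$ ($j = \left(-1\right) 3 = -3$)
$t^{3}{\left(j \right)} = \left(\left(-3\right)^{2}\right)^{3} = 9^{3} = 729$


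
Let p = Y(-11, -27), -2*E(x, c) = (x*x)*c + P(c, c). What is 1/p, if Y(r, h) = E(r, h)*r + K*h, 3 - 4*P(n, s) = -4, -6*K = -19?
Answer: -8/144355 ≈ -5.5419e-5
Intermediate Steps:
K = 19/6 (K = -1/6*(-19) = 19/6 ≈ 3.1667)
P(n, s) = 7/4 (P(n, s) = 3/4 - 1/4*(-4) = 3/4 + 1 = 7/4)
E(x, c) = -7/8 - c*x**2/2 (E(x, c) = -((x*x)*c + 7/4)/2 = -(x**2*c + 7/4)/2 = -(c*x**2 + 7/4)/2 = -(7/4 + c*x**2)/2 = -7/8 - c*x**2/2)
Y(r, h) = 19*h/6 + r*(-7/8 - h*r**2/2) (Y(r, h) = (-7/8 - h*r**2/2)*r + 19*h/6 = r*(-7/8 - h*r**2/2) + 19*h/6 = 19*h/6 + r*(-7/8 - h*r**2/2))
p = -144355/8 (p = -7/8*(-11) + (19/6)*(-27) - 1/2*(-27)*(-11)**3 = 77/8 - 171/2 - 1/2*(-27)*(-1331) = 77/8 - 171/2 - 35937/2 = -144355/8 ≈ -18044.)
1/p = 1/(-144355/8) = -8/144355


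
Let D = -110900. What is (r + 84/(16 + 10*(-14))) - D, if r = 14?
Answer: 3438313/31 ≈ 1.1091e+5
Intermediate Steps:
(r + 84/(16 + 10*(-14))) - D = (14 + 84/(16 + 10*(-14))) - 1*(-110900) = (14 + 84/(16 - 140)) + 110900 = (14 + 84/(-124)) + 110900 = (14 + 84*(-1/124)) + 110900 = (14 - 21/31) + 110900 = 413/31 + 110900 = 3438313/31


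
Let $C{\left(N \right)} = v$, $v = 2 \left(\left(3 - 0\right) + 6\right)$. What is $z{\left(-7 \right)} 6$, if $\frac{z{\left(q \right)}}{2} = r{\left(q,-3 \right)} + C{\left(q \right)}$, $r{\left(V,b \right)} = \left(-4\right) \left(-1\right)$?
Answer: $264$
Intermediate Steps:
$v = 18$ ($v = 2 \left(\left(3 + 0\right) + 6\right) = 2 \left(3 + 6\right) = 2 \cdot 9 = 18$)
$r{\left(V,b \right)} = 4$
$C{\left(N \right)} = 18$
$z{\left(q \right)} = 44$ ($z{\left(q \right)} = 2 \left(4 + 18\right) = 2 \cdot 22 = 44$)
$z{\left(-7 \right)} 6 = 44 \cdot 6 = 264$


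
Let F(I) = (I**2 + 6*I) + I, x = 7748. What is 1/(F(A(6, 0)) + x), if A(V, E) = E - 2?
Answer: 1/7738 ≈ 0.00012923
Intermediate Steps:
A(V, E) = -2 + E
F(I) = I**2 + 7*I
1/(F(A(6, 0)) + x) = 1/((-2 + 0)*(7 + (-2 + 0)) + 7748) = 1/(-2*(7 - 2) + 7748) = 1/(-2*5 + 7748) = 1/(-10 + 7748) = 1/7738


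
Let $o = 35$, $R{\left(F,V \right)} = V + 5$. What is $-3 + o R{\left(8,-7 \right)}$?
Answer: $-73$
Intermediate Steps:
$R{\left(F,V \right)} = 5 + V$
$-3 + o R{\left(8,-7 \right)} = -3 + 35 \left(5 - 7\right) = -3 + 35 \left(-2\right) = -3 - 70 = -73$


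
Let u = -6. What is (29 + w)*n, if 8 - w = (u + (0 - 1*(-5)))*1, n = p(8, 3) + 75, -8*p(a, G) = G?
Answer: 11343/4 ≈ 2835.8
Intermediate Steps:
p(a, G) = -G/8
n = 597/8 (n = -⅛*3 + 75 = -3/8 + 75 = 597/8 ≈ 74.625)
w = 9 (w = 8 - (-6 + (0 - 1*(-5))) = 8 - (-6 + (0 + 5)) = 8 - (-6 + 5) = 8 - (-1) = 8 - 1*(-1) = 8 + 1 = 9)
(29 + w)*n = (29 + 9)*(597/8) = 38*(597/8) = 11343/4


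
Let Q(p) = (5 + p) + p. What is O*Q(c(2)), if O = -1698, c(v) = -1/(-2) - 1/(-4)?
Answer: -11037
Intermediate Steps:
c(v) = ¾ (c(v) = -1*(-½) - 1*(-¼) = ½ + ¼ = ¾)
Q(p) = 5 + 2*p
O*Q(c(2)) = -1698*(5 + 2*(¾)) = -1698*(5 + 3/2) = -1698*13/2 = -11037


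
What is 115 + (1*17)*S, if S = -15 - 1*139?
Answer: -2503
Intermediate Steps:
S = -154 (S = -15 - 139 = -154)
115 + (1*17)*S = 115 + (1*17)*(-154) = 115 + 17*(-154) = 115 - 2618 = -2503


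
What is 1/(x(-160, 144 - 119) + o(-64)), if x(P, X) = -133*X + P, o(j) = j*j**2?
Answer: -1/265629 ≈ -3.7646e-6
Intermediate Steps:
o(j) = j**3
x(P, X) = P - 133*X
1/(x(-160, 144 - 119) + o(-64)) = 1/((-160 - 133*(144 - 119)) + (-64)**3) = 1/((-160 - 133*25) - 262144) = 1/((-160 - 3325) - 262144) = 1/(-3485 - 262144) = 1/(-265629) = -1/265629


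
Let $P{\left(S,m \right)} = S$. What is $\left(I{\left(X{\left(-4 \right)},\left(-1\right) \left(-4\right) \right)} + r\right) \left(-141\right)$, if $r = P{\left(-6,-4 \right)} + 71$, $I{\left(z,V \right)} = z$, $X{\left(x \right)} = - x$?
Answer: $-9729$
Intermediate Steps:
$r = 65$ ($r = -6 + 71 = 65$)
$\left(I{\left(X{\left(-4 \right)},\left(-1\right) \left(-4\right) \right)} + r\right) \left(-141\right) = \left(\left(-1\right) \left(-4\right) + 65\right) \left(-141\right) = \left(4 + 65\right) \left(-141\right) = 69 \left(-141\right) = -9729$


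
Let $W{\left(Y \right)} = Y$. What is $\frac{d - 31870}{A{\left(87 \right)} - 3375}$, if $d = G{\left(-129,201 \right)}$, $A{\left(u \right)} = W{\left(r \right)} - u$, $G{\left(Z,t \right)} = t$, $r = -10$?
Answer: $\frac{31669}{3472} \approx 9.1213$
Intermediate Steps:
$A{\left(u \right)} = -10 - u$
$d = 201$
$\frac{d - 31870}{A{\left(87 \right)} - 3375} = \frac{201 - 31870}{\left(-10 - 87\right) - 3375} = - \frac{31669}{\left(-10 - 87\right) - 3375} = - \frac{31669}{-97 - 3375} = - \frac{31669}{-3472} = \left(-31669\right) \left(- \frac{1}{3472}\right) = \frac{31669}{3472}$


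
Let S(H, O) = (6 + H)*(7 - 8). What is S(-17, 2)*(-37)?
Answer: -407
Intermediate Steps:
S(H, O) = -6 - H (S(H, O) = (6 + H)*(-1) = -6 - H)
S(-17, 2)*(-37) = (-6 - 1*(-17))*(-37) = (-6 + 17)*(-37) = 11*(-37) = -407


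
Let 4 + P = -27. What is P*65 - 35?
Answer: -2050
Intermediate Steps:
P = -31 (P = -4 - 27 = -31)
P*65 - 35 = -31*65 - 35 = -2015 - 35 = -2050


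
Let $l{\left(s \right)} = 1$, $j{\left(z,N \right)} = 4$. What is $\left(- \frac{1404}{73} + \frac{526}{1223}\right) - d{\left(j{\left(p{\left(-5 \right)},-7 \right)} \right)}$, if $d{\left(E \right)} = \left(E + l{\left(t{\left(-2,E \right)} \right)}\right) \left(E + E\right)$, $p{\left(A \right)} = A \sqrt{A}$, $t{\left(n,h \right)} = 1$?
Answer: $- \frac{5249854}{89279} \approx -58.803$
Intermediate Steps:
$p{\left(A \right)} = A^{\frac{3}{2}}$
$d{\left(E \right)} = 2 E \left(1 + E\right)$ ($d{\left(E \right)} = \left(E + 1\right) \left(E + E\right) = \left(1 + E\right) 2 E = 2 E \left(1 + E\right)$)
$\left(- \frac{1404}{73} + \frac{526}{1223}\right) - d{\left(j{\left(p{\left(-5 \right)},-7 \right)} \right)} = \left(- \frac{1404}{73} + \frac{526}{1223}\right) - 2 \cdot 4 \left(1 + 4\right) = \left(\left(-1404\right) \frac{1}{73} + 526 \cdot \frac{1}{1223}\right) - 2 \cdot 4 \cdot 5 = \left(- \frac{1404}{73} + \frac{526}{1223}\right) - 40 = - \frac{1678694}{89279} - 40 = - \frac{5249854}{89279}$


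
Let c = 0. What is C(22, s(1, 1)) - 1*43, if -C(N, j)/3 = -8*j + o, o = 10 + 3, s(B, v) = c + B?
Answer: -58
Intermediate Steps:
s(B, v) = B (s(B, v) = 0 + B = B)
o = 13
C(N, j) = -39 + 24*j (C(N, j) = -3*(-8*j + 13) = -3*(13 - 8*j) = -39 + 24*j)
C(22, s(1, 1)) - 1*43 = (-39 + 24*1) - 1*43 = (-39 + 24) - 43 = -15 - 43 = -58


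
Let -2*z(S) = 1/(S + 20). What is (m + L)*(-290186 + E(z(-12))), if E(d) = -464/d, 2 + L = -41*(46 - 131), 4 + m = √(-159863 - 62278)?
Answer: -983728998 - 282762*I*√222141 ≈ -9.8373e+8 - 1.3327e+8*I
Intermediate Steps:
m = -4 + I*√222141 (m = -4 + √(-159863 - 62278) = -4 + √(-222141) = -4 + I*√222141 ≈ -4.0 + 471.32*I)
L = 3483 (L = -2 - 41*(46 - 131) = -2 - 41*(-85) = -2 + 3485 = 3483)
z(S) = -1/(2*(20 + S)) (z(S) = -1/(2*(S + 20)) = -1/(2*(20 + S)))
(m + L)*(-290186 + E(z(-12))) = ((-4 + I*√222141) + 3483)*(-290186 - 464/((-1/(40 + 2*(-12))))) = (3479 + I*√222141)*(-290186 - 464/((-1/(40 - 24)))) = (3479 + I*√222141)*(-290186 - 464/((-1/16))) = (3479 + I*√222141)*(-290186 - 464/((-1*1/16))) = (3479 + I*√222141)*(-290186 - 464/(-1/16)) = (3479 + I*√222141)*(-290186 - 464*(-16)) = (3479 + I*√222141)*(-290186 + 7424) = (3479 + I*√222141)*(-282762) = -983728998 - 282762*I*√222141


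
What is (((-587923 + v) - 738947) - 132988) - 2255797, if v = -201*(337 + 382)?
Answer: -3860174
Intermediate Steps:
v = -144519 (v = -201*719 = -144519)
(((-587923 + v) - 738947) - 132988) - 2255797 = (((-587923 - 144519) - 738947) - 132988) - 2255797 = ((-732442 - 738947) - 132988) - 2255797 = (-1471389 - 132988) - 2255797 = -1604377 - 2255797 = -3860174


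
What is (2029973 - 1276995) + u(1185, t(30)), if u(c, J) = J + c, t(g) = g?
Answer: 754193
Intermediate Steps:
(2029973 - 1276995) + u(1185, t(30)) = (2029973 - 1276995) + (30 + 1185) = 752978 + 1215 = 754193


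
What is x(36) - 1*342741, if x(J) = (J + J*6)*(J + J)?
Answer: -324597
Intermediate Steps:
x(J) = 14*J**2 (x(J) = (J + 6*J)*(2*J) = (7*J)*(2*J) = 14*J**2)
x(36) - 1*342741 = 14*36**2 - 1*342741 = 14*1296 - 342741 = 18144 - 342741 = -324597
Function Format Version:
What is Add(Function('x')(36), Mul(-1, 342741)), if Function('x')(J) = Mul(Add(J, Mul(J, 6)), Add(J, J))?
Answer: -324597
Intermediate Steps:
Function('x')(J) = Mul(14, Pow(J, 2)) (Function('x')(J) = Mul(Add(J, Mul(6, J)), Mul(2, J)) = Mul(Mul(7, J), Mul(2, J)) = Mul(14, Pow(J, 2)))
Add(Function('x')(36), Mul(-1, 342741)) = Add(Mul(14, Pow(36, 2)), Mul(-1, 342741)) = Add(Mul(14, 1296), -342741) = Add(18144, -342741) = -324597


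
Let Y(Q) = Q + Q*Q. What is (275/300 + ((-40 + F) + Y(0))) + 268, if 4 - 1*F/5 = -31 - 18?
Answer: 5927/12 ≈ 493.92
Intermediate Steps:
Y(Q) = Q + Q²
F = 265 (F = 20 - 5*(-31 - 18) = 20 - 5*(-49) = 20 + 245 = 265)
(275/300 + ((-40 + F) + Y(0))) + 268 = (275/300 + ((-40 + 265) + 0*(1 + 0))) + 268 = (275*(1/300) + (225 + 0*1)) + 268 = (11/12 + (225 + 0)) + 268 = (11/12 + 225) + 268 = 2711/12 + 268 = 5927/12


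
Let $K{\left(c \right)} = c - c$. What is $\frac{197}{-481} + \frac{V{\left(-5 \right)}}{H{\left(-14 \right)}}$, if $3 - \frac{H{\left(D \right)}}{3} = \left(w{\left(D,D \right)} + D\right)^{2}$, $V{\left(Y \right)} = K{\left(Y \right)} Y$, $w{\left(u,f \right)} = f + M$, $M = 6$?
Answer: $- \frac{197}{481} \approx -0.40956$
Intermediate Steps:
$K{\left(c \right)} = 0$
$w{\left(u,f \right)} = 6 + f$ ($w{\left(u,f \right)} = f + 6 = 6 + f$)
$V{\left(Y \right)} = 0$ ($V{\left(Y \right)} = 0 Y = 0$)
$H{\left(D \right)} = 9 - 3 \left(6 + 2 D\right)^{2}$ ($H{\left(D \right)} = 9 - 3 \left(\left(6 + D\right) + D\right)^{2} = 9 - 3 \left(6 + 2 D\right)^{2}$)
$\frac{197}{-481} + \frac{V{\left(-5 \right)}}{H{\left(-14 \right)}} = \frac{197}{-481} + \frac{0}{9 - 12 \left(3 - 14\right)^{2}} = 197 \left(- \frac{1}{481}\right) + \frac{0}{9 - 12 \left(-11\right)^{2}} = - \frac{197}{481} + \frac{0}{9 - 1452} = - \frac{197}{481} + \frac{0}{-1443} = - \frac{197}{481} + 0 \left(- \frac{1}{1443}\right) = - \frac{197}{481} + 0 = - \frac{197}{481}$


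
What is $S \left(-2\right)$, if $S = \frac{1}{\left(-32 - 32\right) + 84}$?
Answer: $- \frac{1}{10} \approx -0.1$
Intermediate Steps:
$S = \frac{1}{20}$ ($S = \frac{1}{-64 + 84} = \frac{1}{20} \approx 0.05$)
$S \left(-2\right) = \frac{1}{20} \left(-2\right) = - \frac{1}{10}$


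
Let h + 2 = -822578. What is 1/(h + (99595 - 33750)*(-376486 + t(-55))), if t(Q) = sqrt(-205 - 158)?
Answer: -90147430/2234803768014292013 - 13169*I*sqrt(3)/11174018840071460065 ≈ -4.0338e-11 - 2.0413e-15*I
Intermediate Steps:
t(Q) = 11*I*sqrt(3) (t(Q) = sqrt(-363) = 11*I*sqrt(3))
h = -822580 (h = -2 - 822578 = -822580)
1/(h + (99595 - 33750)*(-376486 + t(-55))) = 1/(-822580 + (99595 - 33750)*(-376486 + 11*I*sqrt(3))) = 1/(-822580 + 65845*(-376486 + 11*I*sqrt(3))) = 1/(-822580 + (-24789720670 + 724295*I*sqrt(3))) = 1/(-24790543250 + 724295*I*sqrt(3))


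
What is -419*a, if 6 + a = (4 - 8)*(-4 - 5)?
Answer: -12570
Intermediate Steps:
a = 30 (a = -6 + (4 - 8)*(-4 - 5) = -6 - 4*(-9) = -6 + 36 = 30)
-419*a = -419*30 = -12570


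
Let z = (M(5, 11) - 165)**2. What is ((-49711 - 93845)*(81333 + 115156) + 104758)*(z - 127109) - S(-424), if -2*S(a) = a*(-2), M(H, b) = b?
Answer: 2916413601537942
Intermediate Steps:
z = 23716 (z = (11 - 165)**2 = (-154)**2 = 23716)
S(a) = a (S(a) = -a*(-2)/2 = -(-1)*a = a)
((-49711 - 93845)*(81333 + 115156) + 104758)*(z - 127109) - S(-424) = ((-49711 - 93845)*(81333 + 115156) + 104758)*(23716 - 127109) - 1*(-424) = (-143556*196489 + 104758)*(-103393) + 424 = (-28207174884 + 104758)*(-103393) + 424 = -28207070126*(-103393) + 424 = 2916413601537518 + 424 = 2916413601537942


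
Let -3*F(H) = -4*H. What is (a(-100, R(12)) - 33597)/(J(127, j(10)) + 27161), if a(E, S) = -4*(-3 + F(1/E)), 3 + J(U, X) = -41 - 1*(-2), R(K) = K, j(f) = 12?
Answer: -53593/43275 ≈ -1.2384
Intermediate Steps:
F(H) = 4*H/3 (F(H) = -(-4)*H/3 = 4*H/3)
J(U, X) = -42 (J(U, X) = -3 + (-41 - 1*(-2)) = -3 + (-41 + 2) = -3 - 39 = -42)
a(E, S) = 12 - 16/(3*E) (a(E, S) = -4*(-3 + 4/(3*E)) = 12 - 16/(3*E))
(a(-100, R(12)) - 33597)/(J(127, j(10)) + 27161) = ((12 - 16/3/(-100)) - 33597)/(-42 + 27161) = ((12 - 16/3*(-1/100)) - 33597)/27119 = ((12 + 4/75) - 33597)*(1/27119) = (904/75 - 33597)*(1/27119) = -2518871/75*1/27119 = -53593/43275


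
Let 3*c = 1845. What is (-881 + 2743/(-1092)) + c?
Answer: -22555/84 ≈ -268.51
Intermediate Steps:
c = 615 (c = (⅓)*1845 = 615)
(-881 + 2743/(-1092)) + c = (-881 + 2743/(-1092)) + 615 = (-881 + 2743*(-1/1092)) + 615 = (-881 - 211/84) + 615 = -74215/84 + 615 = -22555/84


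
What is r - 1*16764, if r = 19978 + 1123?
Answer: 4337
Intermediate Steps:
r = 21101
r - 1*16764 = 21101 - 1*16764 = 21101 - 16764 = 4337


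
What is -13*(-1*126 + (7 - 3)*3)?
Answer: 1482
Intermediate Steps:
-13*(-1*126 + (7 - 3)*3) = -13*(-126 + 4*3) = -13*(-126 + 12) = -13*(-114) = 1482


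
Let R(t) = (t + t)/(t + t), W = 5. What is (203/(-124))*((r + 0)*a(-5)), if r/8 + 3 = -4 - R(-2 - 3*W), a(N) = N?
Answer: -16240/31 ≈ -523.87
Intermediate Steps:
R(t) = 1 (R(t) = (2*t)/((2*t)) = (2*t)*(1/(2*t)) = 1)
r = -64 (r = -24 + 8*(-4 - 1*1) = -24 + 8*(-4 - 1) = -24 + 8*(-5) = -24 - 40 = -64)
(203/(-124))*((r + 0)*a(-5)) = (203/(-124))*((-64 + 0)*(-5)) = (203*(-1/124))*(-64*(-5)) = -203/124*320 = -16240/31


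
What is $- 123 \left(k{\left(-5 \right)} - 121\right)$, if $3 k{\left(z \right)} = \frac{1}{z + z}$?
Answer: $\frac{148871}{10} \approx 14887.0$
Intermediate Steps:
$k{\left(z \right)} = \frac{1}{6 z}$ ($k{\left(z \right)} = \frac{1}{3 \left(z + z\right)} = \frac{1}{3 \cdot 2 z} = \frac{\frac{1}{2} \frac{1}{z}}{3} = \frac{1}{6 z}$)
$- 123 \left(k{\left(-5 \right)} - 121\right) = - 123 \left(\frac{1}{6 \left(-5\right)} - 121\right) = - 123 \left(\frac{1}{6} \left(- \frac{1}{5}\right) - 121\right) = - 123 \left(- \frac{1}{30} - 121\right) = \left(-123\right) \left(- \frac{3631}{30}\right) = \frac{148871}{10}$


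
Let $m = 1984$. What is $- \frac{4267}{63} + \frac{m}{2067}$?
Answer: $- \frac{2898299}{43407} \approx -66.77$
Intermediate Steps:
$- \frac{4267}{63} + \frac{m}{2067} = - \frac{4267}{63} + \frac{1984}{2067} = - \frac{2898299}{43407}$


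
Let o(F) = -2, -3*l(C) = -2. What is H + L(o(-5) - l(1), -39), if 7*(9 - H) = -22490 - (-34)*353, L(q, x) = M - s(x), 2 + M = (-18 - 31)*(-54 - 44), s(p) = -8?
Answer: 44207/7 ≈ 6315.3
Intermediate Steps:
l(C) = 2/3 (l(C) = -1/3*(-2) = 2/3)
M = 4800 (M = -2 + (-18 - 31)*(-54 - 44) = -2 - 49*(-98) = -2 + 4802 = 4800)
L(q, x) = 4808 (L(q, x) = 4800 - 1*(-8) = 4800 + 8 = 4808)
H = 10551/7 (H = 9 - (-22490 - (-34)*353)/7 = 9 - (-22490 - 1*(-12002))/7 = 9 - (-22490 + 12002)/7 = 9 - 1/7*(-10488) = 9 + 10488/7 = 10551/7 ≈ 1507.3)
H + L(o(-5) - l(1), -39) = 10551/7 + 4808 = 44207/7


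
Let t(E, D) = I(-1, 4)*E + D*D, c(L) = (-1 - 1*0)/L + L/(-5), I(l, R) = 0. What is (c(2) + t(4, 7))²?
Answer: 231361/100 ≈ 2313.6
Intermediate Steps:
c(L) = -1/L - L/5 (c(L) = (-1 + 0)/L + L*(-⅕) = -1/L - L/5)
t(E, D) = D² (t(E, D) = 0*E + D*D = 0 + D² = D²)
(c(2) + t(4, 7))² = ((-1/2 - ⅕*2) + 7²)² = ((-1*½ - ⅖) + 49)² = ((-½ - ⅖) + 49)² = (-9/10 + 49)² = (481/10)² = 231361/100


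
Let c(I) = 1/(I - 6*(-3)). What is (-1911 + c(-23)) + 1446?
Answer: -2326/5 ≈ -465.20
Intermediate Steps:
c(I) = 1/(18 + I) (c(I) = 1/(I + 18) = 1/(18 + I))
(-1911 + c(-23)) + 1446 = (-1911 + 1/(18 - 23)) + 1446 = (-1911 + 1/(-5)) + 1446 = (-1911 - ⅕) + 1446 = -9556/5 + 1446 = -2326/5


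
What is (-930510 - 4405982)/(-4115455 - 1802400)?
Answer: 5336492/5917855 ≈ 0.90176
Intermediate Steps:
(-930510 - 4405982)/(-4115455 - 1802400) = -5336492/(-5917855) = -5336492*(-1/5917855) = 5336492/5917855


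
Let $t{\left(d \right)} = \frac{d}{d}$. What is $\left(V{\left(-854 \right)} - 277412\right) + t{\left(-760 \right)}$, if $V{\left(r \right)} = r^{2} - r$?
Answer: $452759$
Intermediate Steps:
$t{\left(d \right)} = 1$
$\left(V{\left(-854 \right)} - 277412\right) + t{\left(-760 \right)} = \left(- 854 \left(-1 - 854\right) - 277412\right) + 1 = \left(\left(-854\right) \left(-855\right) - 277412\right) + 1 = \left(730170 - 277412\right) + 1 = 452758 + 1 = 452759$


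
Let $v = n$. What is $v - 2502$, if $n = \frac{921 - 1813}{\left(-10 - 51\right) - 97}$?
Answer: $- \frac{197212}{79} \approx -2496.4$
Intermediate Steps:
$n = \frac{446}{79}$ ($n = - \frac{892}{\left(-10 - 51\right) - 97} = - \frac{892}{-61 - 97} = - \frac{892}{-158} = \left(-892\right) \left(- \frac{1}{158}\right) = \frac{446}{79} \approx 5.6456$)
$v = \frac{446}{79} \approx 5.6456$
$v - 2502 = \frac{446}{79} - 2502 = - \frac{197212}{79}$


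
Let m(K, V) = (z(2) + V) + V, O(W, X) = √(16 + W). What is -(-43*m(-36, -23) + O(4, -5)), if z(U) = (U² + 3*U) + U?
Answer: -1462 - 2*√5 ≈ -1466.5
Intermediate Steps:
z(U) = U² + 4*U
m(K, V) = 12 + 2*V (m(K, V) = (2*(4 + 2) + V) + V = (2*6 + V) + V = (12 + V) + V = 12 + 2*V)
-(-43*m(-36, -23) + O(4, -5)) = -(-43*(12 + 2*(-23)) + √(16 + 4)) = -(-43*(12 - 46) + √20) = -(-43*(-34) + 2*√5) = -(1462 + 2*√5) = -1462 - 2*√5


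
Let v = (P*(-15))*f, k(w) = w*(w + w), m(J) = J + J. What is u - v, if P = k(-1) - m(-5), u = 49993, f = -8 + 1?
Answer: 48733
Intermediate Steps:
m(J) = 2*J
k(w) = 2*w² (k(w) = w*(2*w) = 2*w²)
f = -7
P = 12 (P = 2*(-1)² - 2*(-5) = 2*1 - 1*(-10) = 2 + 10 = 12)
v = 1260 (v = (12*(-15))*(-7) = -180*(-7) = 1260)
u - v = 49993 - 1*1260 = 49993 - 1260 = 48733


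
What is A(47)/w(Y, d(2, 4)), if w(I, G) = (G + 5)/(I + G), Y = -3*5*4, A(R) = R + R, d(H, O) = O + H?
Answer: -5076/11 ≈ -461.45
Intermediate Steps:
d(H, O) = H + O
A(R) = 2*R
Y = -60 (Y = -15*4 = -60)
w(I, G) = (5 + G)/(G + I)
A(47)/w(Y, d(2, 4)) = (2*47)/(((5 + (2 + 4))/((2 + 4) - 60))) = 94/(((5 + 6)/(6 - 60))) = 94/((11/(-54))) = 94/((-1/54*11)) = 94/(-11/54) = 94*(-54/11) = -5076/11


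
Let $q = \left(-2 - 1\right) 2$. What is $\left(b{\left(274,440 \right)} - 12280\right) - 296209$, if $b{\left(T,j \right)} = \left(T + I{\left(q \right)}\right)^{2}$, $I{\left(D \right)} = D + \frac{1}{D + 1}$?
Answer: $- \frac{5919304}{25} \approx -2.3677 \cdot 10^{5}$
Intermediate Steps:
$q = -6$ ($q = \left(-3\right) 2 = -6$)
$I{\left(D \right)} = D + \frac{1}{1 + D}$
$b{\left(T,j \right)} = \left(- \frac{31}{5} + T\right)^{2}$ ($b{\left(T,j \right)} = \left(T + \frac{1 - 6 + \left(-6\right)^{2}}{1 - 6}\right)^{2} = \left(T + \frac{1 - 6 + 36}{-5}\right)^{2} = \left(T - \frac{31}{5}\right)^{2} = \left(- \frac{31}{5} + T\right)^{2}$)
$\left(b{\left(274,440 \right)} - 12280\right) - 296209 = \left(\frac{\left(-31 + 5 \cdot 274\right)^{2}}{25} - 12280\right) - 296209 = \left(\frac{\left(-31 + 1370\right)^{2}}{25} - 12280\right) - 296209 = \left(\frac{1339^{2}}{25} - 12280\right) - 296209 = \left(\frac{1}{25} \cdot 1792921 - 12280\right) - 296209 = \left(\frac{1792921}{25} - 12280\right) - 296209 = \frac{1485921}{25} - 296209 = - \frac{5919304}{25}$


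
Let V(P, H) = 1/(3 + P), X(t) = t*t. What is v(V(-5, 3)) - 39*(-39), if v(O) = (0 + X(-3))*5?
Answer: 1566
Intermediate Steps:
X(t) = t²
v(O) = 45 (v(O) = (0 + (-3)²)*5 = (0 + 9)*5 = 9*5 = 45)
v(V(-5, 3)) - 39*(-39) = 45 - 39*(-39) = 45 + 1521 = 1566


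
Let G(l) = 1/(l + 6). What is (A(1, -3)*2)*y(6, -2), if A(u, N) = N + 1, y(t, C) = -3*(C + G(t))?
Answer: -23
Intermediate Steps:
G(l) = 1/(6 + l)
y(t, C) = -3*C - 3/(6 + t) (y(t, C) = -3*(C + 1/(6 + t)) = -3*C - 3/(6 + t))
A(u, N) = 1 + N
(A(1, -3)*2)*y(6, -2) = ((1 - 3)*2)*(3*(-1 - 1*(-2)*(6 + 6))/(6 + 6)) = (-2*2)*(3*(-1 - 1*(-2)*12)/12) = -12*(-1 + 24)/12 = -12*23/12 = -4*23/4 = -23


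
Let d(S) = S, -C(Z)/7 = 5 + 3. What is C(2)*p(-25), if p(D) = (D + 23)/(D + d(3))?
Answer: -56/11 ≈ -5.0909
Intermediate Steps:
C(Z) = -56 (C(Z) = -7*(5 + 3) = -7*8 = -56)
p(D) = (23 + D)/(3 + D) (p(D) = (D + 23)/(D + 3) = (23 + D)/(3 + D))
C(2)*p(-25) = -56*(23 - 25)/(3 - 25) = -56*(-2)/(-22) = -(-28)*(-2)/11 = -56*1/11 = -56/11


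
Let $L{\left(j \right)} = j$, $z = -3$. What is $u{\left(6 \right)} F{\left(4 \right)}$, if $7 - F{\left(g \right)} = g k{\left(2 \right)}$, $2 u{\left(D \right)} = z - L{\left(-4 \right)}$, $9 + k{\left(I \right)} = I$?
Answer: $\frac{35}{2} \approx 17.5$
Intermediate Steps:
$k{\left(I \right)} = -9 + I$
$u{\left(D \right)} = \frac{1}{2}$ ($u{\left(D \right)} = \frac{-3 - -4}{2} = \frac{-3 + 4}{2} = \frac{1}{2} \cdot 1 = \frac{1}{2}$)
$F{\left(g \right)} = 7 + 7 g$ ($F{\left(g \right)} = 7 - g \left(-9 + 2\right) = 7 - g \left(-7\right) = 7 - - 7 g = 7 + 7 g$)
$u{\left(6 \right)} F{\left(4 \right)} = \frac{7 + 7 \cdot 4}{2} = \frac{7 + 28}{2} = \frac{1}{2} \cdot 35 = \frac{35}{2}$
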